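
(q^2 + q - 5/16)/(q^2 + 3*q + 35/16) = (4*q - 1)/(4*q + 7)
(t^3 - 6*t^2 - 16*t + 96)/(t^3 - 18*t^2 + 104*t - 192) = (t + 4)/(t - 8)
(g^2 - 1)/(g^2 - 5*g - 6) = (g - 1)/(g - 6)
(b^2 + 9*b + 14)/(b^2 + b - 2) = (b + 7)/(b - 1)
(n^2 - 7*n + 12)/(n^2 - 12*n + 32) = (n - 3)/(n - 8)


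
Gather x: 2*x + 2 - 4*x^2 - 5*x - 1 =-4*x^2 - 3*x + 1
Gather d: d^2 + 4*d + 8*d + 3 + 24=d^2 + 12*d + 27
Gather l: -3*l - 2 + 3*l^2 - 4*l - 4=3*l^2 - 7*l - 6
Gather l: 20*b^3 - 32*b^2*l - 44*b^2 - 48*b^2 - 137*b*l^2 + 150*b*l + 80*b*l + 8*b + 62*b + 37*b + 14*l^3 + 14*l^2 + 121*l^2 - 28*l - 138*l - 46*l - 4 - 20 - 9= 20*b^3 - 92*b^2 + 107*b + 14*l^3 + l^2*(135 - 137*b) + l*(-32*b^2 + 230*b - 212) - 33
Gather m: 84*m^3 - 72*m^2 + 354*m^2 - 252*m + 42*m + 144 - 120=84*m^3 + 282*m^2 - 210*m + 24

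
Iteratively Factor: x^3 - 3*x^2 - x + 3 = (x + 1)*(x^2 - 4*x + 3) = (x - 1)*(x + 1)*(x - 3)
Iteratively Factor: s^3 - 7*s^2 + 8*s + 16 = (s - 4)*(s^2 - 3*s - 4) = (s - 4)*(s + 1)*(s - 4)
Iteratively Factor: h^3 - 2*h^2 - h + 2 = (h - 1)*(h^2 - h - 2) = (h - 2)*(h - 1)*(h + 1)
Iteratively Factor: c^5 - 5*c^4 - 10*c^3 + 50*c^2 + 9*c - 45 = (c + 3)*(c^4 - 8*c^3 + 14*c^2 + 8*c - 15) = (c - 5)*(c + 3)*(c^3 - 3*c^2 - c + 3) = (c - 5)*(c - 1)*(c + 3)*(c^2 - 2*c - 3) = (c - 5)*(c - 1)*(c + 1)*(c + 3)*(c - 3)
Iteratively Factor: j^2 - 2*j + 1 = (j - 1)*(j - 1)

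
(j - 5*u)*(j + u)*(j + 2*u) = j^3 - 2*j^2*u - 13*j*u^2 - 10*u^3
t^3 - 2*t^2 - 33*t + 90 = (t - 5)*(t - 3)*(t + 6)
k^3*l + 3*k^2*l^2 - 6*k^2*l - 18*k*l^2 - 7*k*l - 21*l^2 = (k - 7)*(k + 3*l)*(k*l + l)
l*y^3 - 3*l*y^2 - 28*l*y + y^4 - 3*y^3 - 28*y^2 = y*(l + y)*(y - 7)*(y + 4)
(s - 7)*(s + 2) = s^2 - 5*s - 14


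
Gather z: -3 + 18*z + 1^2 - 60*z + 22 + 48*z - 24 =6*z - 4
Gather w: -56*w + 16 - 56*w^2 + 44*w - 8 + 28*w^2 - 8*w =-28*w^2 - 20*w + 8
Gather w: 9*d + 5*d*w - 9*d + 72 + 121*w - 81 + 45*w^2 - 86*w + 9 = 45*w^2 + w*(5*d + 35)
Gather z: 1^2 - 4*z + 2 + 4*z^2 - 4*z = 4*z^2 - 8*z + 3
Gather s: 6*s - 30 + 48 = 6*s + 18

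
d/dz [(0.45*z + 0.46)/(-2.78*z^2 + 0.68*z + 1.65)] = (1.251*z^2 + 2.5576*z + 0.4297)/(7.7284*z^4 - 3.7808*z^3 - 8.7116*z^2 + 2.244*z + 2.7225)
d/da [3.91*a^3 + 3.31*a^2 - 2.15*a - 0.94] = 11.73*a^2 + 6.62*a - 2.15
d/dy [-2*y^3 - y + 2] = -6*y^2 - 1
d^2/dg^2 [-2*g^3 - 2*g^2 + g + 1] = -12*g - 4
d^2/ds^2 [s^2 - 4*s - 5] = 2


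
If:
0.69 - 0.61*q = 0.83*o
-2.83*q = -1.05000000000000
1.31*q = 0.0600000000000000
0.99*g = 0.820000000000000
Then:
No Solution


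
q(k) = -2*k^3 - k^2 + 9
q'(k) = -6*k^2 - 2*k = 2*k*(-3*k - 1)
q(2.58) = -32.00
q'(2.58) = -45.10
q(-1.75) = 16.66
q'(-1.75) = -14.88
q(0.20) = 8.94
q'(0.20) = -0.64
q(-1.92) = 19.47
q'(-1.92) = -18.28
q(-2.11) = 23.34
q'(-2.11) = -22.49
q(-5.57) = 323.59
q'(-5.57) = -175.01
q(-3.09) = 58.46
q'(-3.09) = -51.11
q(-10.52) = 2226.83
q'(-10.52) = -642.98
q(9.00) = -1530.00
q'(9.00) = -504.00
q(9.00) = -1530.00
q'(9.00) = -504.00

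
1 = 1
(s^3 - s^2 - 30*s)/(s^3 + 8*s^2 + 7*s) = (s^2 - s - 30)/(s^2 + 8*s + 7)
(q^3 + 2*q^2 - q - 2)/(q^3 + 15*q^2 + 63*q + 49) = (q^2 + q - 2)/(q^2 + 14*q + 49)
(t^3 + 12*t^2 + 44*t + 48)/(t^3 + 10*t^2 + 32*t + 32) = (t + 6)/(t + 4)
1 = 1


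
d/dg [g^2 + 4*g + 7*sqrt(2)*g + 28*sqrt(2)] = 2*g + 4 + 7*sqrt(2)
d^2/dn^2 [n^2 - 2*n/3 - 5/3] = 2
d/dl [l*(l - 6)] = 2*l - 6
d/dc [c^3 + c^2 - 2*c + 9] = 3*c^2 + 2*c - 2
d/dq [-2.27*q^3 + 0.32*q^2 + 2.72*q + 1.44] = -6.81*q^2 + 0.64*q + 2.72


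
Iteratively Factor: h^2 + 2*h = (h + 2)*(h)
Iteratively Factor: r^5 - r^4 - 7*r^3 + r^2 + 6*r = (r + 1)*(r^4 - 2*r^3 - 5*r^2 + 6*r) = (r - 3)*(r + 1)*(r^3 + r^2 - 2*r) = r*(r - 3)*(r + 1)*(r^2 + r - 2) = r*(r - 3)*(r - 1)*(r + 1)*(r + 2)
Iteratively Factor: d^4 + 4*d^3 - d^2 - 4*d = (d + 4)*(d^3 - d) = (d - 1)*(d + 4)*(d^2 + d) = d*(d - 1)*(d + 4)*(d + 1)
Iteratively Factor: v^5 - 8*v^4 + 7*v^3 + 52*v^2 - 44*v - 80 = (v + 1)*(v^4 - 9*v^3 + 16*v^2 + 36*v - 80) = (v - 4)*(v + 1)*(v^3 - 5*v^2 - 4*v + 20) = (v - 4)*(v + 1)*(v + 2)*(v^2 - 7*v + 10) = (v - 4)*(v - 2)*(v + 1)*(v + 2)*(v - 5)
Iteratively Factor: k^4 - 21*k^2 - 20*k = (k - 5)*(k^3 + 5*k^2 + 4*k) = (k - 5)*(k + 4)*(k^2 + k) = k*(k - 5)*(k + 4)*(k + 1)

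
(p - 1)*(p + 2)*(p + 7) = p^3 + 8*p^2 + 5*p - 14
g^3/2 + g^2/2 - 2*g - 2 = (g/2 + 1)*(g - 2)*(g + 1)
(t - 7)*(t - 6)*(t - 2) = t^3 - 15*t^2 + 68*t - 84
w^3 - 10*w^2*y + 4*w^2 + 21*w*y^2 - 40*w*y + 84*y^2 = (w + 4)*(w - 7*y)*(w - 3*y)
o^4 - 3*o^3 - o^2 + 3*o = o*(o - 3)*(o - 1)*(o + 1)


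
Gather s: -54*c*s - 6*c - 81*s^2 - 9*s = -6*c - 81*s^2 + s*(-54*c - 9)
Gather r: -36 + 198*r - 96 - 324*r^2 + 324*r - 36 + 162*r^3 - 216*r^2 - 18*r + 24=162*r^3 - 540*r^2 + 504*r - 144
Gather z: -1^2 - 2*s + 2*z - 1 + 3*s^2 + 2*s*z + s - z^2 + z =3*s^2 - s - z^2 + z*(2*s + 3) - 2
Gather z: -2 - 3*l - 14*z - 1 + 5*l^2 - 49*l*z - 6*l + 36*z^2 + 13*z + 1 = 5*l^2 - 9*l + 36*z^2 + z*(-49*l - 1) - 2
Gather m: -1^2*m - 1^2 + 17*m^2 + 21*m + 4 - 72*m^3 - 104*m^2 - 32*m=-72*m^3 - 87*m^2 - 12*m + 3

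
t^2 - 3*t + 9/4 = (t - 3/2)^2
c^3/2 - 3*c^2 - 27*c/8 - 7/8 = (c/2 + 1/4)*(c - 7)*(c + 1/2)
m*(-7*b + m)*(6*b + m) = -42*b^2*m - b*m^2 + m^3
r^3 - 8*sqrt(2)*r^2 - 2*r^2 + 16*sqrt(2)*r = r*(r - 2)*(r - 8*sqrt(2))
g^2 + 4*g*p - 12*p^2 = (g - 2*p)*(g + 6*p)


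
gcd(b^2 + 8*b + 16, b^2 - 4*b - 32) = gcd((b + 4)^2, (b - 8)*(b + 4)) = b + 4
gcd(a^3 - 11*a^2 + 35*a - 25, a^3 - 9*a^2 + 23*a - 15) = a^2 - 6*a + 5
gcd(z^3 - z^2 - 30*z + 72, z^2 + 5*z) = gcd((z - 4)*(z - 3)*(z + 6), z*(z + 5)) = 1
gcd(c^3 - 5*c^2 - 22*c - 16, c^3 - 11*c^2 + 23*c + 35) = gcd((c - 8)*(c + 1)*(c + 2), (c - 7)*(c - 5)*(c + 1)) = c + 1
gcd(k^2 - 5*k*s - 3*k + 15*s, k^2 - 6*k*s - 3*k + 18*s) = k - 3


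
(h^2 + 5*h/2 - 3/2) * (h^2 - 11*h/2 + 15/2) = h^4 - 3*h^3 - 31*h^2/4 + 27*h - 45/4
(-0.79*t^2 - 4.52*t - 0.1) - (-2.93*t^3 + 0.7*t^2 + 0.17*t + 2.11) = 2.93*t^3 - 1.49*t^2 - 4.69*t - 2.21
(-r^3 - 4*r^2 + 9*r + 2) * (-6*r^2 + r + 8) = 6*r^5 + 23*r^4 - 66*r^3 - 35*r^2 + 74*r + 16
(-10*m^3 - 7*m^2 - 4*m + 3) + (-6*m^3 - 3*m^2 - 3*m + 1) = -16*m^3 - 10*m^2 - 7*m + 4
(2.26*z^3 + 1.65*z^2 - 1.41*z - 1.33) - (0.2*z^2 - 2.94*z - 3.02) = 2.26*z^3 + 1.45*z^2 + 1.53*z + 1.69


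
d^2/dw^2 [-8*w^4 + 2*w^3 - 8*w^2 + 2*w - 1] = -96*w^2 + 12*w - 16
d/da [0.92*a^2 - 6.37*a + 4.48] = 1.84*a - 6.37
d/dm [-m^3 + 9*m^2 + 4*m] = -3*m^2 + 18*m + 4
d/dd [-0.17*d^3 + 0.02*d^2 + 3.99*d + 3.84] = -0.51*d^2 + 0.04*d + 3.99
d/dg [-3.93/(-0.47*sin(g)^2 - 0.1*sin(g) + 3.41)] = -(3.6942*sin(g) + 0.393)*cos(g)/(0.47*sin(g)^2 + 0.1*sin(g) - 3.41)^2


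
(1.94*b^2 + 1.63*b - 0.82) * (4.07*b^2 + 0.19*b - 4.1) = 7.8958*b^4 + 7.0027*b^3 - 10.9817*b^2 - 6.8388*b + 3.362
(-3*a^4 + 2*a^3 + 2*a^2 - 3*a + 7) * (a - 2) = -3*a^5 + 8*a^4 - 2*a^3 - 7*a^2 + 13*a - 14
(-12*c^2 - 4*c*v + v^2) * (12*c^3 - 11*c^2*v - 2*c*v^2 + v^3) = -144*c^5 + 84*c^4*v + 80*c^3*v^2 - 15*c^2*v^3 - 6*c*v^4 + v^5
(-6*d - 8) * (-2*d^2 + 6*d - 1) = 12*d^3 - 20*d^2 - 42*d + 8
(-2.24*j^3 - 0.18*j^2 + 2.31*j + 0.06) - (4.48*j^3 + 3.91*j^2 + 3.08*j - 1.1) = -6.72*j^3 - 4.09*j^2 - 0.77*j + 1.16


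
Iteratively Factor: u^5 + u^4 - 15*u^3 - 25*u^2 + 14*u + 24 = (u + 3)*(u^4 - 2*u^3 - 9*u^2 + 2*u + 8) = (u + 1)*(u + 3)*(u^3 - 3*u^2 - 6*u + 8) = (u + 1)*(u + 2)*(u + 3)*(u^2 - 5*u + 4) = (u - 1)*(u + 1)*(u + 2)*(u + 3)*(u - 4)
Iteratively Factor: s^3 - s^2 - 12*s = (s)*(s^2 - s - 12) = s*(s + 3)*(s - 4)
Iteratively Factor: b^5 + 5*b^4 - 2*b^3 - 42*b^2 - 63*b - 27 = (b - 3)*(b^4 + 8*b^3 + 22*b^2 + 24*b + 9) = (b - 3)*(b + 1)*(b^3 + 7*b^2 + 15*b + 9) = (b - 3)*(b + 1)^2*(b^2 + 6*b + 9) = (b - 3)*(b + 1)^2*(b + 3)*(b + 3)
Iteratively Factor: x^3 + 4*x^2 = (x)*(x^2 + 4*x) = x*(x + 4)*(x)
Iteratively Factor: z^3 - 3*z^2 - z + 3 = (z - 1)*(z^2 - 2*z - 3) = (z - 1)*(z + 1)*(z - 3)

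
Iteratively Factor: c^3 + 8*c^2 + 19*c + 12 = (c + 4)*(c^2 + 4*c + 3) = (c + 1)*(c + 4)*(c + 3)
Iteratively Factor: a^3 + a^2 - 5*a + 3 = (a - 1)*(a^2 + 2*a - 3) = (a - 1)^2*(a + 3)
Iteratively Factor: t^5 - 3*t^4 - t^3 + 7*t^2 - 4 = (t - 2)*(t^4 - t^3 - 3*t^2 + t + 2) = (t - 2)*(t + 1)*(t^3 - 2*t^2 - t + 2) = (t - 2)*(t - 1)*(t + 1)*(t^2 - t - 2) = (t - 2)^2*(t - 1)*(t + 1)*(t + 1)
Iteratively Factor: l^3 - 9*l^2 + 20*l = (l - 4)*(l^2 - 5*l) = (l - 5)*(l - 4)*(l)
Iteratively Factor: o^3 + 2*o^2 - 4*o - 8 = (o - 2)*(o^2 + 4*o + 4) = (o - 2)*(o + 2)*(o + 2)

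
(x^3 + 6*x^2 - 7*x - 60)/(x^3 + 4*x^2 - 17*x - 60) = (x^2 + x - 12)/(x^2 - x - 12)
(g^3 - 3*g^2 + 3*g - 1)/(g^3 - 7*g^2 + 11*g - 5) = (g - 1)/(g - 5)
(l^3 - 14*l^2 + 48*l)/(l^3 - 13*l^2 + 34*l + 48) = l/(l + 1)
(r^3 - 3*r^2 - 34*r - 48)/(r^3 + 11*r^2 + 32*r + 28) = (r^2 - 5*r - 24)/(r^2 + 9*r + 14)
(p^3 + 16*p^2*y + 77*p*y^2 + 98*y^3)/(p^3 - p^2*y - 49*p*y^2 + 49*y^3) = (p^2 + 9*p*y + 14*y^2)/(p^2 - 8*p*y + 7*y^2)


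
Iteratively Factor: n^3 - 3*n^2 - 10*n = (n)*(n^2 - 3*n - 10) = n*(n + 2)*(n - 5)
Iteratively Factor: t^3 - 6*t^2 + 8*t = (t - 4)*(t^2 - 2*t) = t*(t - 4)*(t - 2)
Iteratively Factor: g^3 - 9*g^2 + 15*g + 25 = (g + 1)*(g^2 - 10*g + 25) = (g - 5)*(g + 1)*(g - 5)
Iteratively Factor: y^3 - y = (y)*(y^2 - 1) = y*(y - 1)*(y + 1)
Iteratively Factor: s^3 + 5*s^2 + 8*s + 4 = (s + 2)*(s^2 + 3*s + 2) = (s + 1)*(s + 2)*(s + 2)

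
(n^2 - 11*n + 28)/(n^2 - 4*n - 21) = (n - 4)/(n + 3)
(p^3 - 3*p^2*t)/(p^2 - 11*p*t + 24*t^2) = p^2/(p - 8*t)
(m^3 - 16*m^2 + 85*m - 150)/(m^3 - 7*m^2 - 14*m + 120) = (m - 5)/(m + 4)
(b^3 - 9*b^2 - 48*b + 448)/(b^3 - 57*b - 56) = (b - 8)/(b + 1)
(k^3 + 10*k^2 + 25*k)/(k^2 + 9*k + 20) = k*(k + 5)/(k + 4)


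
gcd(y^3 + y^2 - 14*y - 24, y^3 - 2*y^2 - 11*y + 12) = y^2 - y - 12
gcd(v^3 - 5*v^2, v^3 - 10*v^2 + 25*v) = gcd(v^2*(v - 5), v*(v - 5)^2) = v^2 - 5*v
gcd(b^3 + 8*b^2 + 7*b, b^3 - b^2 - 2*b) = b^2 + b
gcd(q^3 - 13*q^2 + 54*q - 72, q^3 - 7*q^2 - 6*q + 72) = q^2 - 10*q + 24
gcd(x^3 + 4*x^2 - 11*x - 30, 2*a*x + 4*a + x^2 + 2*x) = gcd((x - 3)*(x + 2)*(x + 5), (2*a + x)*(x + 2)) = x + 2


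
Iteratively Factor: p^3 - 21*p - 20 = (p - 5)*(p^2 + 5*p + 4) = (p - 5)*(p + 4)*(p + 1)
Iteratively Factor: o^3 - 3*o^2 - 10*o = (o + 2)*(o^2 - 5*o) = (o - 5)*(o + 2)*(o)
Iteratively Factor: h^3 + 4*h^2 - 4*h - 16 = (h + 4)*(h^2 - 4) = (h - 2)*(h + 4)*(h + 2)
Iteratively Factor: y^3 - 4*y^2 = (y)*(y^2 - 4*y) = y^2*(y - 4)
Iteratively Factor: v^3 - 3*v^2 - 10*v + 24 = (v + 3)*(v^2 - 6*v + 8) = (v - 4)*(v + 3)*(v - 2)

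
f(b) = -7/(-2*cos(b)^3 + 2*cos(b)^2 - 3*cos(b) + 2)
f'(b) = -7*(-6*sin(b)*cos(b)^2 + 4*sin(b)*cos(b) - 3*sin(b))/(-2*cos(b)^3 + 2*cos(b)^2 - 3*cos(b) + 2)^2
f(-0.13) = 7.31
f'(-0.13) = -4.88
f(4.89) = -4.60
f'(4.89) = -7.38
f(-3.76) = -1.02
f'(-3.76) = 0.88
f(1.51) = -3.84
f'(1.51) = 5.83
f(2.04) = -1.77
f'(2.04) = 2.41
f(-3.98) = -1.27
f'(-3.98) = 1.44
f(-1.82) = -2.42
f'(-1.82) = -3.53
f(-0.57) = 23.21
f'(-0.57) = -161.36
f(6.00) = 8.67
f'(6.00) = -14.09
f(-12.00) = 22.64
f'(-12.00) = 153.12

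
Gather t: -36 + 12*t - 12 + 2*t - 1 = 14*t - 49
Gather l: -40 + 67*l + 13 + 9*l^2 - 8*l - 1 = 9*l^2 + 59*l - 28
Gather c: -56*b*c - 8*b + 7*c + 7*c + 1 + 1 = -8*b + c*(14 - 56*b) + 2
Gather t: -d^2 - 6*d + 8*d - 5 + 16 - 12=-d^2 + 2*d - 1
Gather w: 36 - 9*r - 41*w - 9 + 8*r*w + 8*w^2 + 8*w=-9*r + 8*w^2 + w*(8*r - 33) + 27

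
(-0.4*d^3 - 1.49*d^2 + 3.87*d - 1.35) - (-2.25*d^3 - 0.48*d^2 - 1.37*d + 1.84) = 1.85*d^3 - 1.01*d^2 + 5.24*d - 3.19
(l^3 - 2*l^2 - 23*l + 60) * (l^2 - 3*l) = l^5 - 5*l^4 - 17*l^3 + 129*l^2 - 180*l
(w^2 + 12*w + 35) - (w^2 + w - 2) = 11*w + 37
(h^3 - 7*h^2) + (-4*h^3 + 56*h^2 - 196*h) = -3*h^3 + 49*h^2 - 196*h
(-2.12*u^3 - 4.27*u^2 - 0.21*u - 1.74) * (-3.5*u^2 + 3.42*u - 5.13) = 7.42*u^5 + 7.6946*u^4 - 2.9928*u^3 + 27.2769*u^2 - 4.8735*u + 8.9262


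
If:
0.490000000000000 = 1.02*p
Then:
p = 0.48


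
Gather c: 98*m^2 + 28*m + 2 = 98*m^2 + 28*m + 2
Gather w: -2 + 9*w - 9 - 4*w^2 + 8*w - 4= -4*w^2 + 17*w - 15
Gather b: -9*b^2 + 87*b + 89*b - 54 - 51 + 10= -9*b^2 + 176*b - 95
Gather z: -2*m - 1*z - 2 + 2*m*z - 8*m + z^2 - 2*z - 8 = -10*m + z^2 + z*(2*m - 3) - 10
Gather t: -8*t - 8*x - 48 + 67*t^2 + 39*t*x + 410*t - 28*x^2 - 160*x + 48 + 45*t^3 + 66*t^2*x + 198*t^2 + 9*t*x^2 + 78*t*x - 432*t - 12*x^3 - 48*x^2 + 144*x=45*t^3 + t^2*(66*x + 265) + t*(9*x^2 + 117*x - 30) - 12*x^3 - 76*x^2 - 24*x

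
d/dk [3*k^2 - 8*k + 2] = 6*k - 8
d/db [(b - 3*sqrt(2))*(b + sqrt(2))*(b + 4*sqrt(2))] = 3*b^2 + 4*sqrt(2)*b - 22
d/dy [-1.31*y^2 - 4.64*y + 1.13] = -2.62*y - 4.64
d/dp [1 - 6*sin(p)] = -6*cos(p)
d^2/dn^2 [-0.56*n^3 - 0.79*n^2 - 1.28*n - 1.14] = -3.36*n - 1.58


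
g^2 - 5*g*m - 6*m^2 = (g - 6*m)*(g + m)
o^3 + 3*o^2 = o^2*(o + 3)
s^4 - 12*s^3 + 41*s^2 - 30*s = s*(s - 6)*(s - 5)*(s - 1)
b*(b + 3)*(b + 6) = b^3 + 9*b^2 + 18*b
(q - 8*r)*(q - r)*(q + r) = q^3 - 8*q^2*r - q*r^2 + 8*r^3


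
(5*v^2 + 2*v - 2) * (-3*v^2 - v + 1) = -15*v^4 - 11*v^3 + 9*v^2 + 4*v - 2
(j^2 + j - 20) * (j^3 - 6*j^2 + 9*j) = j^5 - 5*j^4 - 17*j^3 + 129*j^2 - 180*j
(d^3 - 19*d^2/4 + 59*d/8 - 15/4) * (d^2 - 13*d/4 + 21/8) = d^5 - 8*d^4 + 407*d^3/16 - 643*d^2/16 + 2019*d/64 - 315/32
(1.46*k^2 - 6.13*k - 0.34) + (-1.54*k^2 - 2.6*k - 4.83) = -0.0800000000000001*k^2 - 8.73*k - 5.17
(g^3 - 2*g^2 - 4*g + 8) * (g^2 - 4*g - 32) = g^5 - 6*g^4 - 28*g^3 + 88*g^2 + 96*g - 256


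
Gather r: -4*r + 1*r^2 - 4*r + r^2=2*r^2 - 8*r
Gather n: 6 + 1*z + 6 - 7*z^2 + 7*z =-7*z^2 + 8*z + 12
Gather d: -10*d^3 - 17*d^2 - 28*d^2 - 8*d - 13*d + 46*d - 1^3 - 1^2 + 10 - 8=-10*d^3 - 45*d^2 + 25*d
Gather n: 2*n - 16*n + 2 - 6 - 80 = -14*n - 84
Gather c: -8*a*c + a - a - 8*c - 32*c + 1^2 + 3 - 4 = c*(-8*a - 40)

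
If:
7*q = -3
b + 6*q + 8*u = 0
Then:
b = 18/7 - 8*u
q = -3/7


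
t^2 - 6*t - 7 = (t - 7)*(t + 1)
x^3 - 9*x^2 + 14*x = x*(x - 7)*(x - 2)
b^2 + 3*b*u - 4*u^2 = (b - u)*(b + 4*u)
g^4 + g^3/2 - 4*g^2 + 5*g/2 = g*(g - 1)^2*(g + 5/2)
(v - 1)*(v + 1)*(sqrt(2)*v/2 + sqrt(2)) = sqrt(2)*v^3/2 + sqrt(2)*v^2 - sqrt(2)*v/2 - sqrt(2)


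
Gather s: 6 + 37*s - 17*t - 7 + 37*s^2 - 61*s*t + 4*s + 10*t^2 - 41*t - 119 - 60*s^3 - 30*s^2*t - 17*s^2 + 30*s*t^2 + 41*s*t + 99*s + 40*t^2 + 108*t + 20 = -60*s^3 + s^2*(20 - 30*t) + s*(30*t^2 - 20*t + 140) + 50*t^2 + 50*t - 100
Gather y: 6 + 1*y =y + 6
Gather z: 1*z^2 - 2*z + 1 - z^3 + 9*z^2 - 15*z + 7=-z^3 + 10*z^2 - 17*z + 8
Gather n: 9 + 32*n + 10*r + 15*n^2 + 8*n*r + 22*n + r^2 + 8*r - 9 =15*n^2 + n*(8*r + 54) + r^2 + 18*r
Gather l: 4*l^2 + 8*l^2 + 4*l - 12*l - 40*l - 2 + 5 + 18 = 12*l^2 - 48*l + 21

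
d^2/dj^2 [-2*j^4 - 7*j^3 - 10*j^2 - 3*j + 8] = -24*j^2 - 42*j - 20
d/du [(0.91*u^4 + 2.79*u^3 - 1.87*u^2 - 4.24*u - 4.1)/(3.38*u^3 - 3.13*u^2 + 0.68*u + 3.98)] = (3.0758*u^6 - 5.6966*u^5 - 0.555700000000002*u^4 + 46.944*u^3 + 60.3438*u^2 - 40.5512*u - 14.0872)/(11.4244*u^6 - 21.1588*u^5 + 14.3937*u^4 + 22.648*u^3 - 24.4524*u^2 + 5.4128*u + 15.8404)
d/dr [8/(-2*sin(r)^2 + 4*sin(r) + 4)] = 8*(sin(r) - 1)*cos(r)/(2*sin(r) + cos(r)^2 + 1)^2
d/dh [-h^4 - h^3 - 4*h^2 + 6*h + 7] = -4*h^3 - 3*h^2 - 8*h + 6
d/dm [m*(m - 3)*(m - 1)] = 3*m^2 - 8*m + 3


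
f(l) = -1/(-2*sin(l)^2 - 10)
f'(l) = -4*sin(l)*cos(l)/(-2*sin(l)^2 - 10)^2 = -2*sin(2*l)/(cos(2*l) - 11)^2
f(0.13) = 0.10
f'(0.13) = -0.01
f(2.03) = 0.09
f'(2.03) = 0.01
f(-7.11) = 0.09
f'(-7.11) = 0.02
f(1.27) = 0.08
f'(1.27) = -0.01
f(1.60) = 0.08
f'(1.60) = 0.00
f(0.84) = 0.09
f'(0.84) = -0.02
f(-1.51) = 0.08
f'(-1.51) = 0.00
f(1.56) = 0.08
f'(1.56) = -0.00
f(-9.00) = 0.10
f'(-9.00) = -0.01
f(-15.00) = 0.09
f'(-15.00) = -0.02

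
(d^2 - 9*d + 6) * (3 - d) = -d^3 + 12*d^2 - 33*d + 18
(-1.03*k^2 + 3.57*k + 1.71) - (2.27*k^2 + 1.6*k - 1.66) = -3.3*k^2 + 1.97*k + 3.37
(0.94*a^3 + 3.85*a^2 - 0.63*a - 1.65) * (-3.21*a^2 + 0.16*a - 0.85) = -3.0174*a^5 - 12.2081*a^4 + 1.8393*a^3 + 1.9232*a^2 + 0.2715*a + 1.4025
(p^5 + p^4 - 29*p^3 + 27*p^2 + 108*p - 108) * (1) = p^5 + p^4 - 29*p^3 + 27*p^2 + 108*p - 108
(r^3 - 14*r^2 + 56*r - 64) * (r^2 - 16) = r^5 - 14*r^4 + 40*r^3 + 160*r^2 - 896*r + 1024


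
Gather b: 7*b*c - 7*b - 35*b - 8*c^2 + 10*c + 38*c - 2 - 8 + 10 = b*(7*c - 42) - 8*c^2 + 48*c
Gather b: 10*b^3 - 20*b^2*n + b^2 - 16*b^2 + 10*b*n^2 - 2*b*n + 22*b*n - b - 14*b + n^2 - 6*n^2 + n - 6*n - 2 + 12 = 10*b^3 + b^2*(-20*n - 15) + b*(10*n^2 + 20*n - 15) - 5*n^2 - 5*n + 10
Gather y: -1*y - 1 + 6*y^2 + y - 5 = 6*y^2 - 6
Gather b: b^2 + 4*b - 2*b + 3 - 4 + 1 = b^2 + 2*b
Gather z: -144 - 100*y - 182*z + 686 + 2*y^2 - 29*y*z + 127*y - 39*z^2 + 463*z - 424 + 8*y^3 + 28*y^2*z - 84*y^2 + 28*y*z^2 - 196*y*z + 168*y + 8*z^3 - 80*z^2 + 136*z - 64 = 8*y^3 - 82*y^2 + 195*y + 8*z^3 + z^2*(28*y - 119) + z*(28*y^2 - 225*y + 417) + 54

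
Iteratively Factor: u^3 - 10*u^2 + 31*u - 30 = (u - 5)*(u^2 - 5*u + 6) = (u - 5)*(u - 3)*(u - 2)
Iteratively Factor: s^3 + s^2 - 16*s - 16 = (s + 4)*(s^2 - 3*s - 4) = (s - 4)*(s + 4)*(s + 1)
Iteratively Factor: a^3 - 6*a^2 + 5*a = (a - 1)*(a^2 - 5*a) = (a - 5)*(a - 1)*(a)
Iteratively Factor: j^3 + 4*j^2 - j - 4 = (j + 4)*(j^2 - 1) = (j + 1)*(j + 4)*(j - 1)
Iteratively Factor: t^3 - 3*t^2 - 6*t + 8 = (t - 4)*(t^2 + t - 2) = (t - 4)*(t + 2)*(t - 1)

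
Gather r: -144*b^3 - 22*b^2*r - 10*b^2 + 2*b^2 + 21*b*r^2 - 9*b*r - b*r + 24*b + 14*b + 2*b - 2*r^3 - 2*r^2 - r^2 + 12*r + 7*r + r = -144*b^3 - 8*b^2 + 40*b - 2*r^3 + r^2*(21*b - 3) + r*(-22*b^2 - 10*b + 20)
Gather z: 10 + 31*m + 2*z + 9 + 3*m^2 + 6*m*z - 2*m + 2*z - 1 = 3*m^2 + 29*m + z*(6*m + 4) + 18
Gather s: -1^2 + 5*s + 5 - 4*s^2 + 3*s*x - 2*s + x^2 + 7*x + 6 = -4*s^2 + s*(3*x + 3) + x^2 + 7*x + 10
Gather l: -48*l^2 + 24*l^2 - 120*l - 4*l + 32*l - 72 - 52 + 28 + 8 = -24*l^2 - 92*l - 88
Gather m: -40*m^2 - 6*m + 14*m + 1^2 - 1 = -40*m^2 + 8*m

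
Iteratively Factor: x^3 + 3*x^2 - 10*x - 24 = (x - 3)*(x^2 + 6*x + 8) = (x - 3)*(x + 2)*(x + 4)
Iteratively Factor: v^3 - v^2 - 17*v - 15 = (v + 1)*(v^2 - 2*v - 15) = (v - 5)*(v + 1)*(v + 3)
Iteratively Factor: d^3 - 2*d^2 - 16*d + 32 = (d - 2)*(d^2 - 16) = (d - 2)*(d + 4)*(d - 4)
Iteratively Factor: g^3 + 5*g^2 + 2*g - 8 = (g + 4)*(g^2 + g - 2) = (g - 1)*(g + 4)*(g + 2)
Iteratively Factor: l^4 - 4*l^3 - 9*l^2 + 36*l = (l + 3)*(l^3 - 7*l^2 + 12*l) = (l - 3)*(l + 3)*(l^2 - 4*l) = l*(l - 3)*(l + 3)*(l - 4)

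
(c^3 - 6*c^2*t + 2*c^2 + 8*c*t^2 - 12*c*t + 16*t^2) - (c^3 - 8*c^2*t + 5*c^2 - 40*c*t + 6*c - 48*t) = 2*c^2*t - 3*c^2 + 8*c*t^2 + 28*c*t - 6*c + 16*t^2 + 48*t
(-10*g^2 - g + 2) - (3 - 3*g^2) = -7*g^2 - g - 1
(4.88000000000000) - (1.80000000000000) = 3.08000000000000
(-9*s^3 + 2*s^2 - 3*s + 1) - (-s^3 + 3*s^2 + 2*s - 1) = -8*s^3 - s^2 - 5*s + 2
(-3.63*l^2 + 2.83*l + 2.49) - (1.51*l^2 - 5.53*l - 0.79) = -5.14*l^2 + 8.36*l + 3.28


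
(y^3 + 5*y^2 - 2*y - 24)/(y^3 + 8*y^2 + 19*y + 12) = (y - 2)/(y + 1)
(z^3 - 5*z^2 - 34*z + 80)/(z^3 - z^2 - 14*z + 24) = (z^2 - 3*z - 40)/(z^2 + z - 12)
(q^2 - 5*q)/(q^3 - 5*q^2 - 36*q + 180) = q/(q^2 - 36)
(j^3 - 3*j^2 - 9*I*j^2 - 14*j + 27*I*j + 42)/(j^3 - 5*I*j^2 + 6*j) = (j^3 + j^2*(-3 - 9*I) + j*(-14 + 27*I) + 42)/(j*(j^2 - 5*I*j + 6))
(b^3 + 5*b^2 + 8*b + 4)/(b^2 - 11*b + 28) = (b^3 + 5*b^2 + 8*b + 4)/(b^2 - 11*b + 28)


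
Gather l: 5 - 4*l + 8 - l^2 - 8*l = -l^2 - 12*l + 13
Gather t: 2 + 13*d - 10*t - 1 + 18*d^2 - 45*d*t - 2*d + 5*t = 18*d^2 + 11*d + t*(-45*d - 5) + 1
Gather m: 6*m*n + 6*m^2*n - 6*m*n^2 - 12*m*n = 6*m^2*n + m*(-6*n^2 - 6*n)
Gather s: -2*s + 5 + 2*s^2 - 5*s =2*s^2 - 7*s + 5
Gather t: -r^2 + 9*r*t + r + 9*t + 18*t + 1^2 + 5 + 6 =-r^2 + r + t*(9*r + 27) + 12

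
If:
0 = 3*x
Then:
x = 0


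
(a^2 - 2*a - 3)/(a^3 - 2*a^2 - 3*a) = 1/a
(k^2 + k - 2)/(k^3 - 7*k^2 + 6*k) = (k + 2)/(k*(k - 6))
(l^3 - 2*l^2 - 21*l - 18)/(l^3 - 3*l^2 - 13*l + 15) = (l^2 - 5*l - 6)/(l^2 - 6*l + 5)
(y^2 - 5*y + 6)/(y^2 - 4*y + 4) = (y - 3)/(y - 2)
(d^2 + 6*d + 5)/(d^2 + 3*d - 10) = (d + 1)/(d - 2)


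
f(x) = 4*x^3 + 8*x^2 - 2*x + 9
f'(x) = 12*x^2 + 16*x - 2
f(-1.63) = 16.19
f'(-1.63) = 3.80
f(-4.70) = -220.17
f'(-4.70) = 187.88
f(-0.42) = 10.95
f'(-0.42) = -6.60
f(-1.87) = 14.56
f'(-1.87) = 10.04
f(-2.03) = 12.57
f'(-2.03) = 14.97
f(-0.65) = 12.58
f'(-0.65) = -7.33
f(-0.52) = 11.64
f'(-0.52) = -7.08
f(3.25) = 224.31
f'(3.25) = 176.75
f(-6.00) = -555.00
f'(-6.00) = 334.00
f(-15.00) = -11661.00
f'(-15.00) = 2458.00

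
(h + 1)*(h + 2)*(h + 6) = h^3 + 9*h^2 + 20*h + 12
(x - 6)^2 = x^2 - 12*x + 36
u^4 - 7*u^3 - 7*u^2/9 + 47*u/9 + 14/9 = (u - 7)*(u - 1)*(u + 1/3)*(u + 2/3)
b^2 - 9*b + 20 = (b - 5)*(b - 4)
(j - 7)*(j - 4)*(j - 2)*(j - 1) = j^4 - 14*j^3 + 63*j^2 - 106*j + 56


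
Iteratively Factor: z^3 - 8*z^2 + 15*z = (z - 3)*(z^2 - 5*z) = (z - 5)*(z - 3)*(z)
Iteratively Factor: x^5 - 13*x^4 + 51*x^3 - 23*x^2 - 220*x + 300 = (x - 3)*(x^4 - 10*x^3 + 21*x^2 + 40*x - 100) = (x - 3)*(x - 2)*(x^3 - 8*x^2 + 5*x + 50) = (x - 5)*(x - 3)*(x - 2)*(x^2 - 3*x - 10) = (x - 5)^2*(x - 3)*(x - 2)*(x + 2)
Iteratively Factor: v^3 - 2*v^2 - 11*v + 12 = (v - 4)*(v^2 + 2*v - 3) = (v - 4)*(v + 3)*(v - 1)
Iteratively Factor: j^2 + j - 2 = (j + 2)*(j - 1)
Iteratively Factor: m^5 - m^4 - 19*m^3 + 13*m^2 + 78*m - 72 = (m - 1)*(m^4 - 19*m^2 - 6*m + 72) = (m - 1)*(m + 3)*(m^3 - 3*m^2 - 10*m + 24) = (m - 2)*(m - 1)*(m + 3)*(m^2 - m - 12) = (m - 4)*(m - 2)*(m - 1)*(m + 3)*(m + 3)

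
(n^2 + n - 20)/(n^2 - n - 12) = (n + 5)/(n + 3)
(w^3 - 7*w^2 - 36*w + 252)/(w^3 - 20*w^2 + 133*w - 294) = (w + 6)/(w - 7)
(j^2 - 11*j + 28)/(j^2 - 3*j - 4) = (j - 7)/(j + 1)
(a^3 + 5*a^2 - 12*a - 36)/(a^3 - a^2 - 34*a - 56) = (a^2 + 3*a - 18)/(a^2 - 3*a - 28)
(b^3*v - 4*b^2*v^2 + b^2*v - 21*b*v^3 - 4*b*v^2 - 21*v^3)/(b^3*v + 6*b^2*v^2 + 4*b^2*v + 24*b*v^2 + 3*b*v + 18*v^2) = (b^2 - 4*b*v - 21*v^2)/(b^2 + 6*b*v + 3*b + 18*v)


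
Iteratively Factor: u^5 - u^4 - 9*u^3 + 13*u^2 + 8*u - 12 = (u - 2)*(u^4 + u^3 - 7*u^2 - u + 6) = (u - 2)*(u - 1)*(u^3 + 2*u^2 - 5*u - 6) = (u - 2)*(u - 1)*(u + 3)*(u^2 - u - 2) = (u - 2)^2*(u - 1)*(u + 3)*(u + 1)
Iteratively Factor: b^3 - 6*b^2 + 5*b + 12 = (b + 1)*(b^2 - 7*b + 12) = (b - 3)*(b + 1)*(b - 4)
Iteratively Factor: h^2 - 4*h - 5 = (h - 5)*(h + 1)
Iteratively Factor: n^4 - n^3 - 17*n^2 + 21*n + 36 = (n + 4)*(n^3 - 5*n^2 + 3*n + 9) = (n - 3)*(n + 4)*(n^2 - 2*n - 3) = (n - 3)*(n + 1)*(n + 4)*(n - 3)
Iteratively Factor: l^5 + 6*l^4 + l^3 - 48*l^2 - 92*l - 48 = (l + 2)*(l^4 + 4*l^3 - 7*l^2 - 34*l - 24) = (l + 1)*(l + 2)*(l^3 + 3*l^2 - 10*l - 24) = (l + 1)*(l + 2)*(l + 4)*(l^2 - l - 6) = (l + 1)*(l + 2)^2*(l + 4)*(l - 3)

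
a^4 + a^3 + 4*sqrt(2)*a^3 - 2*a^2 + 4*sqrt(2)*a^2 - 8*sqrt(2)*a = a*(a - 1)*(a + 2)*(a + 4*sqrt(2))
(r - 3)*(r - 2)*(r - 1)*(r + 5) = r^4 - r^3 - 19*r^2 + 49*r - 30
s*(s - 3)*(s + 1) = s^3 - 2*s^2 - 3*s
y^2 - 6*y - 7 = (y - 7)*(y + 1)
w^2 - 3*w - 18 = (w - 6)*(w + 3)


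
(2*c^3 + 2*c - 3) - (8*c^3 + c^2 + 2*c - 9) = -6*c^3 - c^2 + 6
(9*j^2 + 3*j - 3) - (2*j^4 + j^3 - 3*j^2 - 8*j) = -2*j^4 - j^3 + 12*j^2 + 11*j - 3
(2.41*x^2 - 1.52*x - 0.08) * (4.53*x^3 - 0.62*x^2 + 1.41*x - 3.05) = 10.9173*x^5 - 8.3798*x^4 + 3.9781*x^3 - 9.4441*x^2 + 4.5232*x + 0.244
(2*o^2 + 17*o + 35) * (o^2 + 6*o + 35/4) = 2*o^4 + 29*o^3 + 309*o^2/2 + 1435*o/4 + 1225/4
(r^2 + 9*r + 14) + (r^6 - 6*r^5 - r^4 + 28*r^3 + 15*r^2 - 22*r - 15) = r^6 - 6*r^5 - r^4 + 28*r^3 + 16*r^2 - 13*r - 1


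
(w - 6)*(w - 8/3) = w^2 - 26*w/3 + 16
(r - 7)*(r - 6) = r^2 - 13*r + 42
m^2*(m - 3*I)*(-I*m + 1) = -I*m^4 - 2*m^3 - 3*I*m^2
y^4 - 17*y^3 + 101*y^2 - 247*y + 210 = (y - 7)*(y - 5)*(y - 3)*(y - 2)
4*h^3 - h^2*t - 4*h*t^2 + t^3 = (-4*h + t)*(-h + t)*(h + t)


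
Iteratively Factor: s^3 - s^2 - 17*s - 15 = (s - 5)*(s^2 + 4*s + 3) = (s - 5)*(s + 3)*(s + 1)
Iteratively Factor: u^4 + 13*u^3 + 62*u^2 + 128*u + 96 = (u + 4)*(u^3 + 9*u^2 + 26*u + 24) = (u + 3)*(u + 4)*(u^2 + 6*u + 8) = (u + 3)*(u + 4)^2*(u + 2)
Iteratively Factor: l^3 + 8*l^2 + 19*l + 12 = (l + 3)*(l^2 + 5*l + 4) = (l + 3)*(l + 4)*(l + 1)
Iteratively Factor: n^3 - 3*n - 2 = (n - 2)*(n^2 + 2*n + 1) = (n - 2)*(n + 1)*(n + 1)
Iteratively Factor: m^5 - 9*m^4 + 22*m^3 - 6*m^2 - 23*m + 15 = (m - 1)*(m^4 - 8*m^3 + 14*m^2 + 8*m - 15) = (m - 5)*(m - 1)*(m^3 - 3*m^2 - m + 3) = (m - 5)*(m - 1)*(m + 1)*(m^2 - 4*m + 3) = (m - 5)*(m - 1)^2*(m + 1)*(m - 3)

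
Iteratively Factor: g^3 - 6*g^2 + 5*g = (g)*(g^2 - 6*g + 5) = g*(g - 1)*(g - 5)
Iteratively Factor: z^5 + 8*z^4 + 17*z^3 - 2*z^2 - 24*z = (z)*(z^4 + 8*z^3 + 17*z^2 - 2*z - 24) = z*(z + 3)*(z^3 + 5*z^2 + 2*z - 8) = z*(z + 3)*(z + 4)*(z^2 + z - 2) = z*(z - 1)*(z + 3)*(z + 4)*(z + 2)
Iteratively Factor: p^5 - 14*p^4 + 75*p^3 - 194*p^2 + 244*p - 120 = (p - 2)*(p^4 - 12*p^3 + 51*p^2 - 92*p + 60) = (p - 2)^2*(p^3 - 10*p^2 + 31*p - 30) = (p - 3)*(p - 2)^2*(p^2 - 7*p + 10) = (p - 5)*(p - 3)*(p - 2)^2*(p - 2)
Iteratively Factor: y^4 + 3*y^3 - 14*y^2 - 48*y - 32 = (y + 4)*(y^3 - y^2 - 10*y - 8) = (y + 1)*(y + 4)*(y^2 - 2*y - 8) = (y - 4)*(y + 1)*(y + 4)*(y + 2)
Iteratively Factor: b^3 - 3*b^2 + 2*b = (b - 1)*(b^2 - 2*b) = b*(b - 1)*(b - 2)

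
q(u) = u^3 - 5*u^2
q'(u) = 3*u^2 - 10*u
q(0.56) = -1.39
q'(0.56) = -4.66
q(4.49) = -10.28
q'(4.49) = 15.58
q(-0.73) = -3.05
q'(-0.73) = 8.90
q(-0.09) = -0.04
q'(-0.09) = 0.92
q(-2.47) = -45.57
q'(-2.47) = 43.00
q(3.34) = -18.52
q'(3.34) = 0.07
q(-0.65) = -2.39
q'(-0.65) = 7.77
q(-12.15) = -2531.73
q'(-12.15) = 564.37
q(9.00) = 324.00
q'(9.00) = 153.00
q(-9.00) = -1134.00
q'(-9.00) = 333.00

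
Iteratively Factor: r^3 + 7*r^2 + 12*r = (r + 3)*(r^2 + 4*r) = r*(r + 3)*(r + 4)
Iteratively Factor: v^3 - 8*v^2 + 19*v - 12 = (v - 3)*(v^2 - 5*v + 4) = (v - 4)*(v - 3)*(v - 1)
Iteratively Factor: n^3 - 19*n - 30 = (n + 3)*(n^2 - 3*n - 10) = (n + 2)*(n + 3)*(n - 5)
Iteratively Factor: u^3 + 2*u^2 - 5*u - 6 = (u - 2)*(u^2 + 4*u + 3) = (u - 2)*(u + 1)*(u + 3)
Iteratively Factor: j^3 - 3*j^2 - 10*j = (j - 5)*(j^2 + 2*j) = j*(j - 5)*(j + 2)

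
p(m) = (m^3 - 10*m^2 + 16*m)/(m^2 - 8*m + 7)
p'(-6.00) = 1.06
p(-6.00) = -7.38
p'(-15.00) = 1.02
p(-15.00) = -16.66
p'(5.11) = 2.70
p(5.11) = 5.91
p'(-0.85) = 1.44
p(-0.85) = -1.48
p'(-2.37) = 1.17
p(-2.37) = -3.40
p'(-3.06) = 1.13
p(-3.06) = -4.19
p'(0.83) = 41.52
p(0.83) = 6.64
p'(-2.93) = 1.13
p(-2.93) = -4.05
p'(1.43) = 7.50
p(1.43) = -2.24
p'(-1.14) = 1.34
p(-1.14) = -1.88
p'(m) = (8 - 2*m)*(m^3 - 10*m^2 + 16*m)/(m^2 - 8*m + 7)^2 + (3*m^2 - 20*m + 16)/(m^2 - 8*m + 7) = (m^4 - 16*m^3 + 85*m^2 - 140*m + 112)/(m^4 - 16*m^3 + 78*m^2 - 112*m + 49)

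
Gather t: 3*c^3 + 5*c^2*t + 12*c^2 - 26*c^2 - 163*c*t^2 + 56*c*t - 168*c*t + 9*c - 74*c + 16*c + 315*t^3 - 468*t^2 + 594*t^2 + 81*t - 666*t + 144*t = 3*c^3 - 14*c^2 - 49*c + 315*t^3 + t^2*(126 - 163*c) + t*(5*c^2 - 112*c - 441)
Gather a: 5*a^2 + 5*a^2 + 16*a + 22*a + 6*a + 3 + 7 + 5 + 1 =10*a^2 + 44*a + 16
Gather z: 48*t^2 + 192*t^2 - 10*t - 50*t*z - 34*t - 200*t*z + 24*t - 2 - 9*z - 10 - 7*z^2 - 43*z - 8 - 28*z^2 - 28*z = 240*t^2 - 20*t - 35*z^2 + z*(-250*t - 80) - 20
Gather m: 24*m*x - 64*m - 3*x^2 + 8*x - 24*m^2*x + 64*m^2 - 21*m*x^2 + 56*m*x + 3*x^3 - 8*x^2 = m^2*(64 - 24*x) + m*(-21*x^2 + 80*x - 64) + 3*x^3 - 11*x^2 + 8*x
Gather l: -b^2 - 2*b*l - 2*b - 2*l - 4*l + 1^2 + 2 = -b^2 - 2*b + l*(-2*b - 6) + 3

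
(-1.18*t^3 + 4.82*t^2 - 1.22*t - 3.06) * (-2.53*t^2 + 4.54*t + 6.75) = 2.9854*t^5 - 17.5518*t^4 + 17.0044*t^3 + 34.738*t^2 - 22.1274*t - 20.655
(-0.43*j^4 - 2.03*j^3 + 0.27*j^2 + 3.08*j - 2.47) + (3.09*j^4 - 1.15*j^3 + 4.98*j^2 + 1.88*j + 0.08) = 2.66*j^4 - 3.18*j^3 + 5.25*j^2 + 4.96*j - 2.39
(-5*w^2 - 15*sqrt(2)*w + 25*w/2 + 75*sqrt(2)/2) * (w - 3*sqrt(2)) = -5*w^3 + 25*w^2/2 + 90*w - 225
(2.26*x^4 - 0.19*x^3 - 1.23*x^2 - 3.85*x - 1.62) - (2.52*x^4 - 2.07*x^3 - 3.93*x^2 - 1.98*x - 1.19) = -0.26*x^4 + 1.88*x^3 + 2.7*x^2 - 1.87*x - 0.43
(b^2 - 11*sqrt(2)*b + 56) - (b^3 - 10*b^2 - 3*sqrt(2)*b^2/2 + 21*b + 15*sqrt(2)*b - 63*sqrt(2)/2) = -b^3 + 3*sqrt(2)*b^2/2 + 11*b^2 - 26*sqrt(2)*b - 21*b + 63*sqrt(2)/2 + 56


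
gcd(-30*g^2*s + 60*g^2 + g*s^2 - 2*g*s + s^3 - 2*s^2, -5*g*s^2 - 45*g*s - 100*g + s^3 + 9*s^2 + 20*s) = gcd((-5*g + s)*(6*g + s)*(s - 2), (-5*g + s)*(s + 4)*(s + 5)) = -5*g + s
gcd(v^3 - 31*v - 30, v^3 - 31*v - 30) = v^3 - 31*v - 30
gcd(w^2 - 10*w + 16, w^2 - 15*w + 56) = w - 8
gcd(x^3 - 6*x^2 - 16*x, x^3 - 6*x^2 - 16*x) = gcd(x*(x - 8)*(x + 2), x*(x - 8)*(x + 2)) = x^3 - 6*x^2 - 16*x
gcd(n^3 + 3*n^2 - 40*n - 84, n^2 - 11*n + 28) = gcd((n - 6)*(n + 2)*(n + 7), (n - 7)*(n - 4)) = 1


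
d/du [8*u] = 8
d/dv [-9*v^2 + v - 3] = 1 - 18*v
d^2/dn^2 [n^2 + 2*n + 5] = 2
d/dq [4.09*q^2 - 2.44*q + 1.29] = 8.18*q - 2.44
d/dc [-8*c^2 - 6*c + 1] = -16*c - 6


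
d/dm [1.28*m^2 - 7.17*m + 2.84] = 2.56*m - 7.17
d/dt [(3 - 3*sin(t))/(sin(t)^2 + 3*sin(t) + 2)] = 3*(sin(t)^2 - 2*sin(t) - 5)*cos(t)/(sin(t)^2 + 3*sin(t) + 2)^2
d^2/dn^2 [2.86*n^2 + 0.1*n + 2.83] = 5.72000000000000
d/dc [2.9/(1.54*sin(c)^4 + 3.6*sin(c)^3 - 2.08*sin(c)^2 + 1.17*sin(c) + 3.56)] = (-17.864*sin(c)^3 - 31.32*sin(c)^2 + 12.064*sin(c) - 3.393)*cos(c)/(1.54*sin(c)^4 + 3.6*sin(c)^3 - 2.08*sin(c)^2 + 1.17*sin(c) + 3.56)^2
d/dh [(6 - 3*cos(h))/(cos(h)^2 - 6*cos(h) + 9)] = 3*(1 - cos(h))*sin(h)/(cos(h) - 3)^3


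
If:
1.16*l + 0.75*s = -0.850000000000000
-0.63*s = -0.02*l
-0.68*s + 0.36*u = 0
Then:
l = -0.72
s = -0.02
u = -0.04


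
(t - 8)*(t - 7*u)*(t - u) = t^3 - 8*t^2*u - 8*t^2 + 7*t*u^2 + 64*t*u - 56*u^2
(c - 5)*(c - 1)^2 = c^3 - 7*c^2 + 11*c - 5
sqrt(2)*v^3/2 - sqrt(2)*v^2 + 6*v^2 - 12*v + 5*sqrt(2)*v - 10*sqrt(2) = (v - 2)*(v + 5*sqrt(2))*(sqrt(2)*v/2 + 1)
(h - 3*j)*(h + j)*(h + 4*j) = h^3 + 2*h^2*j - 11*h*j^2 - 12*j^3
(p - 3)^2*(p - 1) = p^3 - 7*p^2 + 15*p - 9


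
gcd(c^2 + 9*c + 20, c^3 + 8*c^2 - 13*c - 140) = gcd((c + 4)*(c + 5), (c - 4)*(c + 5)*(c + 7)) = c + 5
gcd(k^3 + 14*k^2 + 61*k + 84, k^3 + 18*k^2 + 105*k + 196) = k^2 + 11*k + 28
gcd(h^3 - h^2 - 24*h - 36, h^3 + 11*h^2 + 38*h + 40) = h + 2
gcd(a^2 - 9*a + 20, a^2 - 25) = a - 5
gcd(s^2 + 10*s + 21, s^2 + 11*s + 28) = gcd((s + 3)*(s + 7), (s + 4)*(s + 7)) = s + 7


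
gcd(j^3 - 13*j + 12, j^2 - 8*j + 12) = 1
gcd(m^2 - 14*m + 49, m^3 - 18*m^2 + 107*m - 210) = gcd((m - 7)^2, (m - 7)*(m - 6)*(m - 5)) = m - 7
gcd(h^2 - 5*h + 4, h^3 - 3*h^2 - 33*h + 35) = h - 1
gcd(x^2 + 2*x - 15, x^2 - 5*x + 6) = x - 3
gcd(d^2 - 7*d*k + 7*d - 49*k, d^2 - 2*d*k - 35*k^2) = d - 7*k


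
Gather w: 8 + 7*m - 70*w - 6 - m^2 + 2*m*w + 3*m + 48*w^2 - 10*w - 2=-m^2 + 10*m + 48*w^2 + w*(2*m - 80)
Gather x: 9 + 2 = 11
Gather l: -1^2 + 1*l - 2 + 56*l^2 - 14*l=56*l^2 - 13*l - 3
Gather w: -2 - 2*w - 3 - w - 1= -3*w - 6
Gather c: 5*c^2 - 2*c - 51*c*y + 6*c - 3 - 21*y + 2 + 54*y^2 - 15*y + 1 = 5*c^2 + c*(4 - 51*y) + 54*y^2 - 36*y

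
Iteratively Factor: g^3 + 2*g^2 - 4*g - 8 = (g + 2)*(g^2 - 4) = (g + 2)^2*(g - 2)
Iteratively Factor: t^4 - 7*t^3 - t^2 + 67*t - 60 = (t + 3)*(t^3 - 10*t^2 + 29*t - 20) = (t - 1)*(t + 3)*(t^2 - 9*t + 20) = (t - 4)*(t - 1)*(t + 3)*(t - 5)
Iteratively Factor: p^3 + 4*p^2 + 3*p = (p)*(p^2 + 4*p + 3) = p*(p + 1)*(p + 3)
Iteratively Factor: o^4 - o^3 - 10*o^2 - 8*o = (o)*(o^3 - o^2 - 10*o - 8) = o*(o - 4)*(o^2 + 3*o + 2) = o*(o - 4)*(o + 1)*(o + 2)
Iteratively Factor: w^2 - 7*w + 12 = (w - 4)*(w - 3)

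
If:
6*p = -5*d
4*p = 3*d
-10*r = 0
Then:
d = 0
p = 0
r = 0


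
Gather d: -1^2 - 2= -3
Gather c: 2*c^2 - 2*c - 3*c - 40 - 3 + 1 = 2*c^2 - 5*c - 42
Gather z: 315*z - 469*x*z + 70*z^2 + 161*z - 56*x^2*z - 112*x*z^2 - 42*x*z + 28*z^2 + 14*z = z^2*(98 - 112*x) + z*(-56*x^2 - 511*x + 490)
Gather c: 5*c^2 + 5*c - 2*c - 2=5*c^2 + 3*c - 2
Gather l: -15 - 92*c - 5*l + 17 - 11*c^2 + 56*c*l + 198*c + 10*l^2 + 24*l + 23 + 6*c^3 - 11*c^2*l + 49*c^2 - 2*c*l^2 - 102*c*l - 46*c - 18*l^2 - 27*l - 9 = 6*c^3 + 38*c^2 + 60*c + l^2*(-2*c - 8) + l*(-11*c^2 - 46*c - 8) + 16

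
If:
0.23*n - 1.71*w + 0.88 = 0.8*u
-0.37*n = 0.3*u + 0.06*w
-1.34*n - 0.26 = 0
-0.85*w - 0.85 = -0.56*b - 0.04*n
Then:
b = 2.16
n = -0.19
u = 0.16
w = 0.42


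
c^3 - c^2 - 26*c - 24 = (c - 6)*(c + 1)*(c + 4)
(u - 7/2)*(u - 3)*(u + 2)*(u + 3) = u^4 - 3*u^3/2 - 16*u^2 + 27*u/2 + 63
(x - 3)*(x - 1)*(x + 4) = x^3 - 13*x + 12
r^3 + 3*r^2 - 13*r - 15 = (r - 3)*(r + 1)*(r + 5)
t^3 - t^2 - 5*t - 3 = (t - 3)*(t + 1)^2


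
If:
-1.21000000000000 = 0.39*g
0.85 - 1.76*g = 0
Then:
No Solution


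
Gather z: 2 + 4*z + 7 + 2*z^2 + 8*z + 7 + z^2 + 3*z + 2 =3*z^2 + 15*z + 18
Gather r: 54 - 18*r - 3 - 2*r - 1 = 50 - 20*r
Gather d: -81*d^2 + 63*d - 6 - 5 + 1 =-81*d^2 + 63*d - 10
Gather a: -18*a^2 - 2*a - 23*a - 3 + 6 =-18*a^2 - 25*a + 3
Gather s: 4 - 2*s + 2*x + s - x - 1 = -s + x + 3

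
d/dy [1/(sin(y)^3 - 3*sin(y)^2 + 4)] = -3*sin(2*y)/(2*(sin(y) - 2)^3*(sin(y) + 1)^2)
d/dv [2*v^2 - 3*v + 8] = 4*v - 3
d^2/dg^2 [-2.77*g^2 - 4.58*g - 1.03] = -5.54000000000000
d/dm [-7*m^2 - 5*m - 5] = -14*m - 5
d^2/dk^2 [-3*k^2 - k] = -6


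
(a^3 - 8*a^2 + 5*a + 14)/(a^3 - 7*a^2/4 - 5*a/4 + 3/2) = 4*(a - 7)/(4*a - 3)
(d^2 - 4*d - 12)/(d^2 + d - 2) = (d - 6)/(d - 1)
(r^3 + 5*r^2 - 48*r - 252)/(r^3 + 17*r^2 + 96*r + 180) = (r - 7)/(r + 5)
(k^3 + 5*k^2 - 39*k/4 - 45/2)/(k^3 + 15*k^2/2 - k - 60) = (k + 3/2)/(k + 4)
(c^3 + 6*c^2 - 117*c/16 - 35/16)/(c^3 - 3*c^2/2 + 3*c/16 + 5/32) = 2*(c + 7)/(2*c - 1)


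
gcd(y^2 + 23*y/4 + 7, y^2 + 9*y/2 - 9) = 1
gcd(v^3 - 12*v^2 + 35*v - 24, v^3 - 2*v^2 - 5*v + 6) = v^2 - 4*v + 3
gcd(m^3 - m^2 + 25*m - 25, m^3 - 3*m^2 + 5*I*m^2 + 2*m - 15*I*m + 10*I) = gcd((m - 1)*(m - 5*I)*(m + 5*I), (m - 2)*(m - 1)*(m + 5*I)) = m^2 + m*(-1 + 5*I) - 5*I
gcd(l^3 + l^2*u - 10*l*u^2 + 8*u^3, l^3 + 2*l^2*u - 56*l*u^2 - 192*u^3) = l + 4*u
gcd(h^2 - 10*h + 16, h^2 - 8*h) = h - 8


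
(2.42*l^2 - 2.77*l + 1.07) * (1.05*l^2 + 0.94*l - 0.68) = 2.541*l^4 - 0.6337*l^3 - 3.1259*l^2 + 2.8894*l - 0.7276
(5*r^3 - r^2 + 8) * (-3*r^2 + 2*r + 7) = -15*r^5 + 13*r^4 + 33*r^3 - 31*r^2 + 16*r + 56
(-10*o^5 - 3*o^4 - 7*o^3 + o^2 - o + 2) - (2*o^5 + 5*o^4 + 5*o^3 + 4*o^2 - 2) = -12*o^5 - 8*o^4 - 12*o^3 - 3*o^2 - o + 4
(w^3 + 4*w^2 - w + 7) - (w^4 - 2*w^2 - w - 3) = -w^4 + w^3 + 6*w^2 + 10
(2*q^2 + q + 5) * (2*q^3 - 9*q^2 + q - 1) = 4*q^5 - 16*q^4 + 3*q^3 - 46*q^2 + 4*q - 5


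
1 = 1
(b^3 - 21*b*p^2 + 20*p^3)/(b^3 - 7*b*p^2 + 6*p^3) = (-b^2 - b*p + 20*p^2)/(-b^2 - b*p + 6*p^2)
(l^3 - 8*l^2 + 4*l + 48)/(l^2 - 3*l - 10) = (l^2 - 10*l + 24)/(l - 5)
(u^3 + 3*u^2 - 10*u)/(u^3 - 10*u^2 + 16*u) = (u + 5)/(u - 8)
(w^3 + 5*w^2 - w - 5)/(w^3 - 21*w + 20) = (w + 1)/(w - 4)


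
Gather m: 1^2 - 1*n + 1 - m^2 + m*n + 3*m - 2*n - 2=-m^2 + m*(n + 3) - 3*n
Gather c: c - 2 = c - 2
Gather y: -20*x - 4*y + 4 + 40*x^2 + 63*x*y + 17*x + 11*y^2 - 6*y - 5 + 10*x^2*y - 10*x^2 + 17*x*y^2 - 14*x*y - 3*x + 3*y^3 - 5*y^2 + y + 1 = 30*x^2 - 6*x + 3*y^3 + y^2*(17*x + 6) + y*(10*x^2 + 49*x - 9)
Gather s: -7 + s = s - 7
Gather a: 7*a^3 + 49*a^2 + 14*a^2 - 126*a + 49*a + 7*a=7*a^3 + 63*a^2 - 70*a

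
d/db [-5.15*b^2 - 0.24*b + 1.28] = -10.3*b - 0.24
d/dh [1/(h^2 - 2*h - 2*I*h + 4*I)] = 2*(-h + 1 + I)/(h^2 - 2*h - 2*I*h + 4*I)^2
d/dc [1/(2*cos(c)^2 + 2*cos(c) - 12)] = (2*cos(c) + 1)*sin(c)/(2*(cos(c)^2 + cos(c) - 6)^2)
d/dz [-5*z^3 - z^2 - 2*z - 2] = -15*z^2 - 2*z - 2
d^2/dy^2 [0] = 0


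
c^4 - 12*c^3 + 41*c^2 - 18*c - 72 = (c - 6)*(c - 4)*(c - 3)*(c + 1)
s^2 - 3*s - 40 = (s - 8)*(s + 5)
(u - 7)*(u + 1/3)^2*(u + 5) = u^4 - 4*u^3/3 - 326*u^2/9 - 212*u/9 - 35/9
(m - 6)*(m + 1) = m^2 - 5*m - 6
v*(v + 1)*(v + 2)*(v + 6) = v^4 + 9*v^3 + 20*v^2 + 12*v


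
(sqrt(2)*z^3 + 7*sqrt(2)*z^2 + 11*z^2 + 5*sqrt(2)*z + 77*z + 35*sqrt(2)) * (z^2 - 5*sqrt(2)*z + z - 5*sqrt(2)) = sqrt(2)*z^5 + z^4 + 8*sqrt(2)*z^4 - 43*sqrt(2)*z^3 + 8*z^3 - 400*sqrt(2)*z^2 - 43*z^2 - 350*sqrt(2)*z - 400*z - 350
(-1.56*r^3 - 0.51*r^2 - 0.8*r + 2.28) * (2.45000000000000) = -3.822*r^3 - 1.2495*r^2 - 1.96*r + 5.586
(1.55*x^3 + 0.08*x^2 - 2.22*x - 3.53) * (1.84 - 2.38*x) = -3.689*x^4 + 2.6616*x^3 + 5.4308*x^2 + 4.3166*x - 6.4952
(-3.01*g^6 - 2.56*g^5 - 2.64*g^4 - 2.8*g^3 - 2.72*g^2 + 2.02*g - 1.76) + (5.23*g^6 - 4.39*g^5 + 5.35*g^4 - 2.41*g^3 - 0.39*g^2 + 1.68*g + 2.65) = 2.22*g^6 - 6.95*g^5 + 2.71*g^4 - 5.21*g^3 - 3.11*g^2 + 3.7*g + 0.89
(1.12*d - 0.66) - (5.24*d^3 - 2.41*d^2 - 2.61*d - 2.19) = -5.24*d^3 + 2.41*d^2 + 3.73*d + 1.53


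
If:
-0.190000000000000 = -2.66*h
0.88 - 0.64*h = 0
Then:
No Solution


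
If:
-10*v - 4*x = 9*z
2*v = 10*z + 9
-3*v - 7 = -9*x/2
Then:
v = 169/1302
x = 1069/651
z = -569/651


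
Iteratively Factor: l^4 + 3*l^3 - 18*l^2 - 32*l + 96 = (l + 4)*(l^3 - l^2 - 14*l + 24) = (l + 4)^2*(l^2 - 5*l + 6) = (l - 3)*(l + 4)^2*(l - 2)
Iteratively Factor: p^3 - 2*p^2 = (p)*(p^2 - 2*p) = p*(p - 2)*(p)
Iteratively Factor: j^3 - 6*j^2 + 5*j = (j - 1)*(j^2 - 5*j) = (j - 5)*(j - 1)*(j)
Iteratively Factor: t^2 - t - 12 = (t + 3)*(t - 4)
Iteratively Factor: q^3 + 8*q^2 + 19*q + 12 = (q + 4)*(q^2 + 4*q + 3) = (q + 3)*(q + 4)*(q + 1)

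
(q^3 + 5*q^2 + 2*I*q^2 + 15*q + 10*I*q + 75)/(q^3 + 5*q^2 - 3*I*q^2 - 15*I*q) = (q + 5*I)/q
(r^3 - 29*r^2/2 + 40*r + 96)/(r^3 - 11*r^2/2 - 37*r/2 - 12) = (r - 8)/(r + 1)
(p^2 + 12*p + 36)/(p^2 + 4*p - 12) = (p + 6)/(p - 2)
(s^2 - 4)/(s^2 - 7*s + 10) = (s + 2)/(s - 5)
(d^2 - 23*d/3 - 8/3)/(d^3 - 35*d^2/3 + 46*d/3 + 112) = (3*d + 1)/(3*d^2 - 11*d - 42)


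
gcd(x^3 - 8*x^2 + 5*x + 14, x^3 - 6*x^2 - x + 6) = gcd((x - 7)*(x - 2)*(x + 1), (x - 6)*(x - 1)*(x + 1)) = x + 1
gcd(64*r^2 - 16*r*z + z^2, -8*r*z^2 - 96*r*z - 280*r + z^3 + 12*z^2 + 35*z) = -8*r + z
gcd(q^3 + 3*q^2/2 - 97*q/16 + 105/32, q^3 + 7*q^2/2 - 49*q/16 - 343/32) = q + 7/2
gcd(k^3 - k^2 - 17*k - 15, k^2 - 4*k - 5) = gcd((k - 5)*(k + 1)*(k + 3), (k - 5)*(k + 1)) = k^2 - 4*k - 5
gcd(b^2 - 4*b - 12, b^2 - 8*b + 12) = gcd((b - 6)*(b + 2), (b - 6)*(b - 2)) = b - 6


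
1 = 1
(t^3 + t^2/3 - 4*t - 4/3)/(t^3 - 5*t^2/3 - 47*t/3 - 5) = (t^2 - 4)/(t^2 - 2*t - 15)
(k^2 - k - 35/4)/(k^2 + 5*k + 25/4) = (2*k - 7)/(2*k + 5)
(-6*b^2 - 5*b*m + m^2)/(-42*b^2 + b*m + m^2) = (b + m)/(7*b + m)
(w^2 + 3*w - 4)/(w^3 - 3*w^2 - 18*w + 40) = (w - 1)/(w^2 - 7*w + 10)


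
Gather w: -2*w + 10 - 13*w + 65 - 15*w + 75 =150 - 30*w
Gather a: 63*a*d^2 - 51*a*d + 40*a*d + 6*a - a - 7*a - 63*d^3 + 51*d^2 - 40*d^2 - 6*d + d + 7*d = a*(63*d^2 - 11*d - 2) - 63*d^3 + 11*d^2 + 2*d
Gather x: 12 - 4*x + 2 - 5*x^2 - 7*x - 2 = -5*x^2 - 11*x + 12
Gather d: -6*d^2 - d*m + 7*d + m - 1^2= -6*d^2 + d*(7 - m) + m - 1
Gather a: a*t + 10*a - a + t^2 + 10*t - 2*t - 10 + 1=a*(t + 9) + t^2 + 8*t - 9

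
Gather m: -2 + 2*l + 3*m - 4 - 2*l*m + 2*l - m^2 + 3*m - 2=4*l - m^2 + m*(6 - 2*l) - 8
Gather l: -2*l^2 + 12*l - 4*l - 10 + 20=-2*l^2 + 8*l + 10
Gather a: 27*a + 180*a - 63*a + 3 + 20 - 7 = 144*a + 16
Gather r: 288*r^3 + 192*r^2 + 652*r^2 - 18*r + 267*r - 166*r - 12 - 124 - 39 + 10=288*r^3 + 844*r^2 + 83*r - 165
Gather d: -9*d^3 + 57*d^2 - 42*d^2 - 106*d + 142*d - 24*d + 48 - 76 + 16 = -9*d^3 + 15*d^2 + 12*d - 12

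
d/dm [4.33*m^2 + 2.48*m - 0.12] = 8.66*m + 2.48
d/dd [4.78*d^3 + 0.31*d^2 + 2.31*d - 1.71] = 14.34*d^2 + 0.62*d + 2.31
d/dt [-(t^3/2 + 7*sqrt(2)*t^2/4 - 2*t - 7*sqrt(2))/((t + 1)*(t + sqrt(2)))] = (2*(t + 1)*(t + sqrt(2))*(-3*t^2 - 7*sqrt(2)*t + 4) + (t + 1)*(2*t^3 + 7*sqrt(2)*t^2 - 8*t - 28*sqrt(2)) + (t + sqrt(2))*(2*t^3 + 7*sqrt(2)*t^2 - 8*t - 28*sqrt(2)))/(4*(t + 1)^2*(t + sqrt(2))^2)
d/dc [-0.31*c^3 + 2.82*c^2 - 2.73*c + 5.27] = -0.93*c^2 + 5.64*c - 2.73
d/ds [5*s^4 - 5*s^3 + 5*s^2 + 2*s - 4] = 20*s^3 - 15*s^2 + 10*s + 2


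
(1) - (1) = 0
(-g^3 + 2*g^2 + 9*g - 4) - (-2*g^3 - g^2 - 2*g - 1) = g^3 + 3*g^2 + 11*g - 3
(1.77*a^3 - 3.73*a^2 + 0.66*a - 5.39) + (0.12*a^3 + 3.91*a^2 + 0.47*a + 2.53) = 1.89*a^3 + 0.18*a^2 + 1.13*a - 2.86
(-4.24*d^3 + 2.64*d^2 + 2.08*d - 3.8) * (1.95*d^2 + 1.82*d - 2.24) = -8.268*d^5 - 2.5688*d^4 + 18.3584*d^3 - 9.538*d^2 - 11.5752*d + 8.512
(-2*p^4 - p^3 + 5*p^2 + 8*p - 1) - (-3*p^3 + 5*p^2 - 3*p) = -2*p^4 + 2*p^3 + 11*p - 1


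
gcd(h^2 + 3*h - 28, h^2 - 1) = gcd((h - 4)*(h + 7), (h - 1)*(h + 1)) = 1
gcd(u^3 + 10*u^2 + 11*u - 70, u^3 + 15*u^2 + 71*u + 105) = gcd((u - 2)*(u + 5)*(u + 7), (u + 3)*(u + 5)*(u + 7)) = u^2 + 12*u + 35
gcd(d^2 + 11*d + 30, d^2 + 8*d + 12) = d + 6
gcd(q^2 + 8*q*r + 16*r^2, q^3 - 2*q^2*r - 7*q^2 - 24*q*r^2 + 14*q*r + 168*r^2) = q + 4*r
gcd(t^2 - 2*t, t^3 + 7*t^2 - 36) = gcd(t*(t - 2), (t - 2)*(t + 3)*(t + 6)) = t - 2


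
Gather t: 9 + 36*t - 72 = 36*t - 63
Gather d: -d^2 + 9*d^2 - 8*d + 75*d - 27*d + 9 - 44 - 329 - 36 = 8*d^2 + 40*d - 400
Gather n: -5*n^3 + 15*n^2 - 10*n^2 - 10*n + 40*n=-5*n^3 + 5*n^2 + 30*n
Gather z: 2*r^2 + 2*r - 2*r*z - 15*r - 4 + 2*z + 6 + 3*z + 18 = 2*r^2 - 13*r + z*(5 - 2*r) + 20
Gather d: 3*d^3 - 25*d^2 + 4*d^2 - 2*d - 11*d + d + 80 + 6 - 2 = 3*d^3 - 21*d^2 - 12*d + 84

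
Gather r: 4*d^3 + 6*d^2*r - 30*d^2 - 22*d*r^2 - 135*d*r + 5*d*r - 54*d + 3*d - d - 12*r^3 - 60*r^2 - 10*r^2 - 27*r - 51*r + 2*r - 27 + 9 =4*d^3 - 30*d^2 - 52*d - 12*r^3 + r^2*(-22*d - 70) + r*(6*d^2 - 130*d - 76) - 18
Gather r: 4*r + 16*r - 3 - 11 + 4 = 20*r - 10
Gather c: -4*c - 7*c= -11*c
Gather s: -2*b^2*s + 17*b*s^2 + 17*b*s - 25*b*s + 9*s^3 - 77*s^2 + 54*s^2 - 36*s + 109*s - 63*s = 9*s^3 + s^2*(17*b - 23) + s*(-2*b^2 - 8*b + 10)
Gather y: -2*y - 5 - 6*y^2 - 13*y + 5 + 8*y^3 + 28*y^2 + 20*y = 8*y^3 + 22*y^2 + 5*y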